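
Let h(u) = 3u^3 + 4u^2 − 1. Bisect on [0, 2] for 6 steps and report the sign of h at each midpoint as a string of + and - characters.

u = 1 gives h = 6, positive; keep [0, 1]
u = 0.5 gives h = 0.375, positive; keep [0, 0.5]
u = 0.25 gives h = -0.703125, negative; keep [0.25, 0.5]
u = 0.375 gives h = -0.2793, negative; keep [0.375, 0.5]
u = 0.4375 gives h = 0.0168, positive; keep [0.375, 0.4375]
u = 0.40625 gives h = -0.1387, negative; keep [0.40625, 0.4375]

++--+-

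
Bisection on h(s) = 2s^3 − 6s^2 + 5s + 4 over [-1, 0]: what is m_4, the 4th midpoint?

s = -0.5 gives h = -0.25, negative; keep [-0.5, 0]
s = -0.25 gives h = 2.34375, positive; keep [-0.5, -0.25]
s = -0.375 gives h = 1.175781, positive; keep [-0.5, -0.375]
s = -0.4375 gives h = 0.4966, positive; keep [-0.5, -0.4375]

-0.4375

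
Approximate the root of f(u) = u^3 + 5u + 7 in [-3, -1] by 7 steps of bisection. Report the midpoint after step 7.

-1.109375

midpoint -2: f = -11 < 0 → [-2, -1]
midpoint -1.5: f = -3.875 < 0 → [-1.5, -1]
midpoint -1.25: f = -1.203125 < 0 → [-1.25, -1]
midpoint -1.125: f = -0.0488 < 0 → [-1.125, -1]
midpoint -1.0625: f = 0.488 > 0 → [-1.125, -1.0625]
midpoint -1.09375: f = 0.2228 > 0 → [-1.125, -1.09375]
midpoint -1.109375: f = 0.0878 > 0 → [-1.125, -1.109375]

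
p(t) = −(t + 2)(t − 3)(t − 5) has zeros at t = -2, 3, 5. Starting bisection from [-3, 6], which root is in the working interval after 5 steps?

-2

t = 1.5 gives p = -18.375, negative; keep [-3, 1.5]
t = -0.75 gives p = -26.953125, negative; keep [-3, -0.75]
t = -1.875 gives p = -4.189453, negative; keep [-3, -1.875]
t = -2.4375 gives p = 17.6931, positive; keep [-2.4375, -1.875]
t = -2.15625 gives p = 5.7655, positive; keep [-2.15625, -1.875]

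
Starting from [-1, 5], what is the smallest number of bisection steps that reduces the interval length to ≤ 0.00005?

Width after n steps is 6/2^n. Need 2^n ≥ 6/0.00005 = 120000.
2^16 = 65536 < 120000 ≤ 2^17 = 131072, so n = 17.

17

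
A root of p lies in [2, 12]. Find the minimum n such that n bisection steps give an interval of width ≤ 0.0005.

Width after n steps is 10/2^n. Need 2^n ≥ 10/0.0005 = 20000.
2^14 = 16384 < 20000 ≤ 2^15 = 32768, so n = 15.

15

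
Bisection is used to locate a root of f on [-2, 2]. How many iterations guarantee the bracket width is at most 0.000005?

20

Width after n steps is 4/2^n. Need 2^n ≥ 4/0.000005 = 800000.
2^19 = 524288 < 800000 ≤ 2^20 = 1048576, so n = 20.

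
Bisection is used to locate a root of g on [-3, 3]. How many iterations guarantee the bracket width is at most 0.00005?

Width after n steps is 6/2^n. Need 2^n ≥ 6/0.00005 = 120000.
2^16 = 65536 < 120000 ≤ 2^17 = 131072, so n = 17.

17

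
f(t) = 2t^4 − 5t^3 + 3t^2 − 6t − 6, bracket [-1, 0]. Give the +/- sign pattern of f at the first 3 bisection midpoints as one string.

f(-0.5) = -1.5 < 0, so the root lies in [-1, -0.5]
f(-0.75) = 2.929688 > 0, so the root lies in [-0.75, -0.5]
f(-0.625) = 0.447754 > 0, so the root lies in [-0.625, -0.5]

-++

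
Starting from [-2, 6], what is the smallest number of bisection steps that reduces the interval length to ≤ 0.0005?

14

Width after n steps is 8/2^n. Need 2^n ≥ 8/0.0005 = 16000.
2^13 = 8192 < 16000 ≤ 2^14 = 16384, so n = 14.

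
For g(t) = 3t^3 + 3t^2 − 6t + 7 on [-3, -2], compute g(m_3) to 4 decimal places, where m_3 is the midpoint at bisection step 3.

-2.0176

t = -2.5 gives g = -6.125, negative; keep [-2.5, -2]
t = -2.25 gives g = 1.515625, positive; keep [-2.5, -2.25]
t = -2.375 gives g = -2.017578, negative; keep [-2.375, -2.25]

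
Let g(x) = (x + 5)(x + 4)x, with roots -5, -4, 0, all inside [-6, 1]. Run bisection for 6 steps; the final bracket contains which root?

0

g(-2.5) = -9.375 < 0, so the root lies in [-2.5, 1]
g(-0.75) = -10.359375 < 0, so the root lies in [-0.75, 1]
g(0.125) = 2.642578 > 0, so the root lies in [-0.75, 0.125]
g(-0.3125) = -5.4016 < 0, so the root lies in [-0.3125, 0.125]
g(-0.09375) = -1.7967 < 0, so the root lies in [-0.09375, 0.125]
g(0.015625) = 0.3147 > 0, so the root lies in [-0.09375, 0.015625]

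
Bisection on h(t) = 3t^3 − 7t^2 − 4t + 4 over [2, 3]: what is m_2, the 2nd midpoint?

midpoint 2.5: h = -2.875 < 0 → [2.5, 3]
midpoint 2.75: h = 2.453125 > 0 → [2.5, 2.75]

2.75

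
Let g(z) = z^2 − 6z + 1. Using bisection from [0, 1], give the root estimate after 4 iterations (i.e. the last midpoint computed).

0.1875

midpoint 0.5: g = -1.75 < 0 → [0, 0.5]
midpoint 0.25: g = -0.4375 < 0 → [0, 0.25]
midpoint 0.125: g = 0.265625 > 0 → [0.125, 0.25]
midpoint 0.1875: g = -0.0898 < 0 → [0.125, 0.1875]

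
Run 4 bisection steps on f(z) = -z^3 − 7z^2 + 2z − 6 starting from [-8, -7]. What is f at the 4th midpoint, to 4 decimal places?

midpoint -7.5: f = 7.125 > 0 → [-7.5, -7]
midpoint -7.25: f = -7.359375 < 0 → [-7.5, -7.25]
midpoint -7.375: f = -0.353516 < 0 → [-7.5, -7.375]
midpoint -7.4375: f = 3.3259 > 0 → [-7.4375, -7.375]

3.3259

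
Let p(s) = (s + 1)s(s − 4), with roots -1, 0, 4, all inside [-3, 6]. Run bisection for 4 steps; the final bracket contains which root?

4

s = 1.5 gives p = -9.375, negative; keep [1.5, 6]
s = 3.75 gives p = -4.453125, negative; keep [3.75, 6]
s = 4.875 gives p = 25.060547, positive; keep [3.75, 4.875]
s = 4.3125 gives p = 7.1594, positive; keep [3.75, 4.3125]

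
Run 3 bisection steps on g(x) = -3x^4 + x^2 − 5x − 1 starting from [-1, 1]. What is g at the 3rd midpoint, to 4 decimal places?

0.3008

x = 0 gives g = -1, negative; keep [-1, 0]
x = -0.5 gives g = 1.5625, positive; keep [-0.5, 0]
x = -0.25 gives g = 0.300781, positive; keep [-0.25, 0]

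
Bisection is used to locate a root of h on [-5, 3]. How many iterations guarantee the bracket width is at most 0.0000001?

Width after n steps is 8/2^n. Need 2^n ≥ 8/0.0000001 = 80000000.
2^26 = 67108864 < 80000000 ≤ 2^27 = 134217728, so n = 27.

27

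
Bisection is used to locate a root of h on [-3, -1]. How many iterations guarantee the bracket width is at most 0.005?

9

Width after n steps is 2/2^n. Need 2^n ≥ 2/0.005 = 400.
2^8 = 256 < 400 ≤ 2^9 = 512, so n = 9.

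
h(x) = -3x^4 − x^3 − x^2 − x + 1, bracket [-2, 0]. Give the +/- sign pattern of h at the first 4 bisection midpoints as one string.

x = -1 gives h = -1, negative; keep [-1, 0]
x = -0.5 gives h = 1.1875, positive; keep [-1, -0.5]
x = -0.75 gives h = 0.660156, positive; keep [-1, -0.75]
x = -0.875 gives h = 0.0208, positive; keep [-1, -0.875]

-+++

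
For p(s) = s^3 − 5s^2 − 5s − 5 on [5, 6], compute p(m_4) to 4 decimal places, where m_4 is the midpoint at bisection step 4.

s = 5.5 gives p = -17.375, negative; keep [5.5, 6]
s = 5.75 gives p = -8.953125, negative; keep [5.75, 6]
s = 5.875 gives p = -4.173828, negative; keep [5.875, 6]
s = 5.9375 gives p = -1.637, negative; keep [5.9375, 6]

-1.6370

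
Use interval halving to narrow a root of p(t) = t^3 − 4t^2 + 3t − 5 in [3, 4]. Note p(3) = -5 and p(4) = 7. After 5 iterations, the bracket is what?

m = 3.5, p(m) = -0.625 (−); new bracket [3.5, 4]
m = 3.75, p(m) = 2.734375 (+); new bracket [3.5, 3.75]
m = 3.625, p(m) = 0.947266 (+); new bracket [3.5, 3.625]
m = 3.5625, p(m) = 0.135 (+); new bracket [3.5, 3.5625]
m = 3.53125, p(m) = -0.2514 (−); new bracket [3.53125, 3.5625]

[3.53125, 3.5625]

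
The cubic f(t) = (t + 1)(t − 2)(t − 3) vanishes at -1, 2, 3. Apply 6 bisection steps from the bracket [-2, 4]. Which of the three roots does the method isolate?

m = 1, f(m) = 4 (+); new bracket [-2, 1]
m = -0.5, f(m) = 4.375 (+); new bracket [-2, -0.5]
m = -1.25, f(m) = -3.453125 (−); new bracket [-1.25, -0.5]
m = -0.875, f(m) = 1.3926 (+); new bracket [-1.25, -0.875]
m = -1.0625, f(m) = -0.7776 (−); new bracket [-1.0625, -0.875]
m = -0.96875, f(m) = 0.3682 (+); new bracket [-1.0625, -0.96875]

-1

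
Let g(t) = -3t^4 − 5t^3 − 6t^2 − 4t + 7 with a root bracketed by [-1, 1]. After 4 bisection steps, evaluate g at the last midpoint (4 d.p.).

m = 0, g(m) = 7 (+); new bracket [0, 1]
m = 0.5, g(m) = 2.6875 (+); new bracket [0.5, 1]
m = 0.75, g(m) = -2.433594 (−); new bracket [0.5, 0.75]
m = 0.625, g(m) = 0.4778 (+); new bracket [0.625, 0.75]

0.4778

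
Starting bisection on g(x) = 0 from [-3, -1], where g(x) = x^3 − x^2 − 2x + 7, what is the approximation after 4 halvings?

g(-2) = -1 < 0, so the root lies in [-2, -1]
g(-1.5) = 4.375 > 0, so the root lies in [-2, -1.5]
g(-1.75) = 2.078125 > 0, so the root lies in [-2, -1.75]
g(-1.875) = 0.6426 > 0, so the root lies in [-2, -1.875]

-1.875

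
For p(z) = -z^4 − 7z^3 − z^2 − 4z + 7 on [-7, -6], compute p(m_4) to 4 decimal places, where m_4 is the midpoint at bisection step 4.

7.4895

m = -6.5, p(m) = 128.0625 (+); new bracket [-7, -6.5]
m = -6.75, p(m) = 65.324219 (+); new bracket [-7, -6.75]
m = -6.875, p(m) = 27.853271 (+); new bracket [-7, -6.875]
m = -6.9375, p(m) = 7.4895 (+); new bracket [-7, -6.9375]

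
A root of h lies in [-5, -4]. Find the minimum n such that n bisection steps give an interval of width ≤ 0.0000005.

21

Width after n steps is 1/2^n. Need 2^n ≥ 1/0.0000005 = 2000000.
2^20 = 1048576 < 2000000 ≤ 2^21 = 2097152, so n = 21.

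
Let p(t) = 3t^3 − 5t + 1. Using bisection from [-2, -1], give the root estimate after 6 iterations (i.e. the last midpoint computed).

-1.390625

p(-1.5) = -1.625 < 0, so the root lies in [-1.5, -1]
p(-1.25) = 1.390625 > 0, so the root lies in [-1.5, -1.25]
p(-1.375) = 0.076172 > 0, so the root lies in [-1.5, -1.375]
p(-1.4375) = -0.7239 < 0, so the root lies in [-1.4375, -1.375]
p(-1.40625) = -0.3115 < 0, so the root lies in [-1.40625, -1.375]
p(-1.390625) = -0.1146 < 0, so the root lies in [-1.390625, -1.375]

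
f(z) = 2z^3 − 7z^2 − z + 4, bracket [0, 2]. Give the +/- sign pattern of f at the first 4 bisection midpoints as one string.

-++-

f(1) = -2 < 0, so the root lies in [0, 1]
f(0.5) = 2 > 0, so the root lies in [0.5, 1]
f(0.75) = 0.15625 > 0, so the root lies in [0.75, 1]
f(0.875) = -0.8945 < 0, so the root lies in [0.75, 0.875]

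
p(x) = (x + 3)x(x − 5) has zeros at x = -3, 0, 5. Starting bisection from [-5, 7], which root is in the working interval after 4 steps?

x = 1 gives p = -16, negative; keep [1, 7]
x = 4 gives p = -28, negative; keep [4, 7]
x = 5.5 gives p = 23.375, positive; keep [4, 5.5]
x = 4.75 gives p = -9.2031, negative; keep [4.75, 5.5]

5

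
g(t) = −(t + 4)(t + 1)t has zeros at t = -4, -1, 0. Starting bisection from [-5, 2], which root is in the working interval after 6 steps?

t = -1.5 gives g = -1.875, negative; keep [-5, -1.5]
t = -3.25 gives g = -5.484375, negative; keep [-5, -3.25]
t = -4.125 gives g = 1.611328, positive; keep [-4.125, -3.25]
t = -3.6875 gives g = -3.0969, negative; keep [-4.125, -3.6875]
t = -3.90625 gives g = -1.0643, negative; keep [-4.125, -3.90625]
t = -4.015625 gives g = 0.1892, positive; keep [-4.015625, -3.90625]

-4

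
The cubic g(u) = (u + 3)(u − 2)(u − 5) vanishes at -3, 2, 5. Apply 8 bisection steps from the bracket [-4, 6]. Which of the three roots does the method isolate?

-3

m = 1, g(m) = 16 (+); new bracket [-4, 1]
m = -1.5, g(m) = 34.125 (+); new bracket [-4, -1.5]
m = -2.75, g(m) = 9.203125 (+); new bracket [-4, -2.75]
m = -3.375, g(m) = -16.8809 (−); new bracket [-3.375, -2.75]
m = -3.0625, g(m) = -2.551 (−); new bracket [-3.0625, -2.75]
m = -2.90625, g(m) = 3.6366 (+); new bracket [-3.0625, -2.90625]
m = -2.984375, g(m) = 0.6218 (+); new bracket [-3.0625, -2.984375]
m = -3.0234375, g(m) = -0.9447 (−); new bracket [-3.0234375, -2.984375]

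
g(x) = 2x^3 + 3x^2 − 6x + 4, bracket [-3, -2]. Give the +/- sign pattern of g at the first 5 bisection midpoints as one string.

++-+-

x = -2.5 gives g = 6.5, positive; keep [-3, -2.5]
x = -2.75 gives g = 1.59375, positive; keep [-3, -2.75]
x = -2.875 gives g = -1.480469, negative; keep [-2.875, -2.75]
x = -2.8125 gives g = 0.1108, positive; keep [-2.875, -2.8125]
x = -2.84375 gives g = -0.6711, negative; keep [-2.84375, -2.8125]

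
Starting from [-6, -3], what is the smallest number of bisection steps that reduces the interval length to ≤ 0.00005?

Width after n steps is 3/2^n. Need 2^n ≥ 3/0.00005 = 60000.
2^15 = 32768 < 60000 ≤ 2^16 = 65536, so n = 16.

16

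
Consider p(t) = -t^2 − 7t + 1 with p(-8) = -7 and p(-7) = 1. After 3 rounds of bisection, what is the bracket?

p(-7.5) = -2.75 < 0, so the root lies in [-7.5, -7]
p(-7.25) = -0.8125 < 0, so the root lies in [-7.25, -7]
p(-7.125) = 0.109375 > 0, so the root lies in [-7.25, -7.125]

[-7.25, -7.125]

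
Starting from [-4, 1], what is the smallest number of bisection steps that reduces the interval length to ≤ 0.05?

Width after n steps is 5/2^n. Need 2^n ≥ 5/0.05 = 100.
2^6 = 64 < 100 ≤ 2^7 = 128, so n = 7.

7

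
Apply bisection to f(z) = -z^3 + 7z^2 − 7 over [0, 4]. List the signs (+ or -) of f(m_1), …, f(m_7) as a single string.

z = 2 gives f = 13, positive; keep [0, 2]
z = 1 gives f = -1, negative; keep [1, 2]
z = 1.5 gives f = 5.375, positive; keep [1, 1.5]
z = 1.25 gives f = 1.9844, positive; keep [1, 1.25]
z = 1.125 gives f = 0.4355, positive; keep [1, 1.125]
z = 1.0625 gives f = -0.2971, negative; keep [1.0625, 1.125]
z = 1.09375 gives f = 0.0656, positive; keep [1.0625, 1.09375]

+-+++-+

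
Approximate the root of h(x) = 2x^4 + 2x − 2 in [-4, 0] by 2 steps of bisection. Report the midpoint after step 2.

-1

m = -2, h(m) = 26 (+); new bracket [-2, 0]
m = -1, h(m) = -2 (−); new bracket [-2, -1]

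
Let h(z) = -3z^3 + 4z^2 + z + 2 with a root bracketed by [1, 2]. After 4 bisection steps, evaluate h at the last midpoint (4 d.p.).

h(1.5) = 2.375 > 0, so the root lies in [1.5, 2]
h(1.75) = -0.078125 < 0, so the root lies in [1.5, 1.75]
h(1.625) = 1.314453 > 0, so the root lies in [1.625, 1.75]
h(1.6875) = 0.6619 > 0, so the root lies in [1.6875, 1.75]

0.6619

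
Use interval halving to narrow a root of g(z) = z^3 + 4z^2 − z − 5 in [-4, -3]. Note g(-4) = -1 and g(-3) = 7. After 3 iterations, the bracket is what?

z = -3.5 gives g = 4.625, positive; keep [-4, -3.5]
z = -3.75 gives g = 2.265625, positive; keep [-4, -3.75]
z = -3.875 gives g = 0.751953, positive; keep [-4, -3.875]

[-4, -3.875]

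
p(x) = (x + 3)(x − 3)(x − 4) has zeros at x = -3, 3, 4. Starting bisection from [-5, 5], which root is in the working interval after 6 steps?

-3

p(0) = 36 > 0, so the root lies in [-5, 0]
p(-2.5) = 17.875 > 0, so the root lies in [-5, -2.5]
p(-3.75) = -39.234375 < 0, so the root lies in [-3.75, -2.5]
p(-3.125) = -5.4551 < 0, so the root lies in [-3.125, -2.5]
p(-2.8125) = 7.4246 > 0, so the root lies in [-3.125, -2.8125]
p(-2.96875) = 1.2998 > 0, so the root lies in [-3.125, -2.96875]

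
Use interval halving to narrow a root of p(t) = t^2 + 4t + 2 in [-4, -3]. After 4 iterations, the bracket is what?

t = -3.5 gives p = 0.25, positive; keep [-3.5, -3]
t = -3.25 gives p = -0.4375, negative; keep [-3.5, -3.25]
t = -3.375 gives p = -0.109375, negative; keep [-3.5, -3.375]
t = -3.4375 gives p = 0.0664, positive; keep [-3.4375, -3.375]

[-3.4375, -3.375]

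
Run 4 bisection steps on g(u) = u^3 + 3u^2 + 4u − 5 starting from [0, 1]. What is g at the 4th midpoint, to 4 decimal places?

m = 0.5, g(m) = -2.125 (−); new bracket [0.5, 1]
m = 0.75, g(m) = 0.109375 (+); new bracket [0.5, 0.75]
m = 0.625, g(m) = -1.083984 (−); new bracket [0.625, 0.75]
m = 0.6875, g(m) = -0.5071 (−); new bracket [0.6875, 0.75]

-0.5071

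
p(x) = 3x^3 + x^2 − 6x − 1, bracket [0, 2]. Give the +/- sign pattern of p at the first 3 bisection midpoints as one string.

-+-

m = 1, p(m) = -3 (−); new bracket [1, 2]
m = 1.5, p(m) = 2.375 (+); new bracket [1, 1.5]
m = 1.25, p(m) = -1.078125 (−); new bracket [1.25, 1.5]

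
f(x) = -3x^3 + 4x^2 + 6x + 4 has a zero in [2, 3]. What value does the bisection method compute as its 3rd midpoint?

2.375

f(2.5) = -2.875 < 0, so the root lies in [2, 2.5]
f(2.25) = 3.578125 > 0, so the root lies in [2.25, 2.5]
f(2.375) = 0.623047 > 0, so the root lies in [2.375, 2.5]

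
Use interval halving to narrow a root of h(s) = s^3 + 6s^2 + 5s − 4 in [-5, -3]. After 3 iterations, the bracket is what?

h(-4) = 8 > 0, so the root lies in [-5, -4]
h(-4.5) = 3.875 > 0, so the root lies in [-5, -4.5]
h(-4.75) = 0.453125 > 0, so the root lies in [-5, -4.75]

[-5, -4.75]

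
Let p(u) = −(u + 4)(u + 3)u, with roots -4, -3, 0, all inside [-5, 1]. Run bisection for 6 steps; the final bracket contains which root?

midpoint -2: p = 4 > 0 → [-2, 1]
midpoint -0.5: p = 4.375 > 0 → [-0.5, 1]
midpoint 0.25: p = -3.453125 < 0 → [-0.5, 0.25]
midpoint -0.125: p = 1.3926 > 0 → [-0.125, 0.25]
midpoint 0.0625: p = -0.7776 < 0 → [-0.125, 0.0625]
midpoint -0.03125: p = 0.3682 > 0 → [-0.03125, 0.0625]

0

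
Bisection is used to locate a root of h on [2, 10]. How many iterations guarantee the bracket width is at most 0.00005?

Width after n steps is 8/2^n. Need 2^n ≥ 8/0.00005 = 160000.
2^17 = 131072 < 160000 ≤ 2^18 = 262144, so n = 18.

18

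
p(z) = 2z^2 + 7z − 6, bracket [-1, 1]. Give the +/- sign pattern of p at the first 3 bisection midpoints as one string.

--+

m = 0, p(m) = -6 (−); new bracket [0, 1]
m = 0.5, p(m) = -2 (−); new bracket [0.5, 1]
m = 0.75, p(m) = 0.375 (+); new bracket [0.5, 0.75]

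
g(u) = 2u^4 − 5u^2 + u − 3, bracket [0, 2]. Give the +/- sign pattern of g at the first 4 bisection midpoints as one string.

--+-

midpoint 1: g = -5 < 0 → [1, 2]
midpoint 1.5: g = -2.625 < 0 → [1.5, 2]
midpoint 1.75: g = 2.195312 > 0 → [1.5, 1.75]
midpoint 1.625: g = -0.6323 < 0 → [1.625, 1.75]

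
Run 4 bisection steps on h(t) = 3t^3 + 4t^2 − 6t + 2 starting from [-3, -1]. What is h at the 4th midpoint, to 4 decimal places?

-1.3770

midpoint -2: h = 6 > 0 → [-3, -2]
midpoint -2.5: h = -4.875 < 0 → [-2.5, -2]
midpoint -2.25: h = 1.578125 > 0 → [-2.5, -2.25]
midpoint -2.375: h = -1.377 < 0 → [-2.375, -2.25]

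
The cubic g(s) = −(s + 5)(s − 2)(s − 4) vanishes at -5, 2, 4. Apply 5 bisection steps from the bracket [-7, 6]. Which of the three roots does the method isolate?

midpoint -0.5: g = -50.625 < 0 → [-7, -0.5]
midpoint -3.75: g = -55.703125 < 0 → [-7, -3.75]
midpoint -5.375: g = 25.927734 > 0 → [-5.375, -3.75]
midpoint -4.5625: g = -24.5837 < 0 → [-5.375, -4.5625]
midpoint -4.96875: g = -1.9532 < 0 → [-5.375, -4.96875]

-5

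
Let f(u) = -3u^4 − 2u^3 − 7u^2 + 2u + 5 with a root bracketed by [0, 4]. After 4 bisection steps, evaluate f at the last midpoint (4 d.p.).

0.7695

f(2) = -83 < 0, so the root lies in [0, 2]
f(1) = -5 < 0, so the root lies in [0, 1]
f(0.5) = 3.8125 > 0, so the root lies in [0.5, 1]
f(0.75) = 0.7695 > 0, so the root lies in [0.75, 1]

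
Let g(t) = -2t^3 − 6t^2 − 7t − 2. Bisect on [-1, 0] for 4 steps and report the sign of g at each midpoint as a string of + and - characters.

m = -0.5, g(m) = 0.25 (+); new bracket [-0.5, 0]
m = -0.25, g(m) = -0.59375 (−); new bracket [-0.5, -0.25]
m = -0.375, g(m) = -0.113281 (−); new bracket [-0.5, -0.375]
m = -0.4375, g(m) = 0.0815 (+); new bracket [-0.4375, -0.375]

+--+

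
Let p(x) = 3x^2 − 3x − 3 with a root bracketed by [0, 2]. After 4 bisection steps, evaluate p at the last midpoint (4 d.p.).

x = 1 gives p = -3, negative; keep [1, 2]
x = 1.5 gives p = -0.75, negative; keep [1.5, 2]
x = 1.75 gives p = 0.9375, positive; keep [1.5, 1.75]
x = 1.625 gives p = 0.0469, positive; keep [1.5, 1.625]

0.0469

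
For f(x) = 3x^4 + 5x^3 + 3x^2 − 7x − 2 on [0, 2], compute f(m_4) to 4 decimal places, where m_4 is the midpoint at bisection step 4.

x = 1 gives f = 2, positive; keep [0, 1]
x = 0.5 gives f = -3.9375, negative; keep [0.5, 1]
x = 0.75 gives f = -2.503906, negative; keep [0.75, 1]
x = 0.875 gives f = -0.72, negative; keep [0.875, 1]

-0.7200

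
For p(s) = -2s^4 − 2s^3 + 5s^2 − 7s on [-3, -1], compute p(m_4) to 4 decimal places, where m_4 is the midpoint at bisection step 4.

s = -2 gives p = 18, positive; keep [-3, -2]
s = -2.5 gives p = 1.875, positive; keep [-3, -2.5]
s = -2.75 gives p = -15.726562, negative; keep [-2.75, -2.5]
s = -2.625 gives p = -5.9575, negative; keep [-2.625, -2.5]

-5.9575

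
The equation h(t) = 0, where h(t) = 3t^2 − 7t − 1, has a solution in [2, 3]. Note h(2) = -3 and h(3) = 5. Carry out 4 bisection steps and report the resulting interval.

[2.4375, 2.5]

m = 2.5, h(m) = 0.25 (+); new bracket [2, 2.5]
m = 2.25, h(m) = -1.5625 (−); new bracket [2.25, 2.5]
m = 2.375, h(m) = -0.703125 (−); new bracket [2.375, 2.5]
m = 2.4375, h(m) = -0.2383 (−); new bracket [2.4375, 2.5]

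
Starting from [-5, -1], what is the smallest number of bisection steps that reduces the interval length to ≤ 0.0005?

13

Width after n steps is 4/2^n. Need 2^n ≥ 4/0.0005 = 8000.
2^12 = 4096 < 8000 ≤ 2^13 = 8192, so n = 13.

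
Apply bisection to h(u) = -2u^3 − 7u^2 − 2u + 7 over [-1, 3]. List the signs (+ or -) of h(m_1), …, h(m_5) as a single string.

-+++-

m = 1, h(m) = -4 (−); new bracket [-1, 1]
m = 0, h(m) = 7 (+); new bracket [0, 1]
m = 0.5, h(m) = 4 (+); new bracket [0.5, 1]
m = 0.75, h(m) = 0.7188 (+); new bracket [0.75, 1]
m = 0.875, h(m) = -1.4492 (−); new bracket [0.75, 0.875]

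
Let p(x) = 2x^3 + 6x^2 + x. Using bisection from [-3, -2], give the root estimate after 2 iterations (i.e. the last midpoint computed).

-2.75

midpoint -2.5: p = 3.75 > 0 → [-3, -2.5]
midpoint -2.75: p = 1.03125 > 0 → [-3, -2.75]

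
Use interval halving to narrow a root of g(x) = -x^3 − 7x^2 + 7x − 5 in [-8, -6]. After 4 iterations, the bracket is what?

[-8, -7.875]

x = -7 gives g = -54, negative; keep [-8, -7]
x = -7.5 gives g = -29.375, negative; keep [-8, -7.5]
x = -7.75 gives g = -14.203125, negative; keep [-8, -7.75]
x = -7.875 gives g = -5.8613, negative; keep [-8, -7.875]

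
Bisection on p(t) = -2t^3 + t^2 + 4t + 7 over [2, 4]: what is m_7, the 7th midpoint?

p(3) = -26 < 0, so the root lies in [2, 3]
p(2.5) = -8 < 0, so the root lies in [2, 2.5]
p(2.25) = -1.71875 < 0, so the root lies in [2, 2.25]
p(2.125) = 0.8242 > 0, so the root lies in [2.125, 2.25]
p(2.1875) = -0.3999 < 0, so the root lies in [2.125, 2.1875]
p(2.15625) = 0.2238 > 0, so the root lies in [2.15625, 2.1875]
p(2.171875) = -0.0851 < 0, so the root lies in [2.15625, 2.171875]

2.171875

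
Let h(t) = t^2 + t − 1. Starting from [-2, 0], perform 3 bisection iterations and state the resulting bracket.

h(-1) = -1 < 0, so the root lies in [-2, -1]
h(-1.5) = -0.25 < 0, so the root lies in [-2, -1.5]
h(-1.75) = 0.3125 > 0, so the root lies in [-1.75, -1.5]

[-1.75, -1.5]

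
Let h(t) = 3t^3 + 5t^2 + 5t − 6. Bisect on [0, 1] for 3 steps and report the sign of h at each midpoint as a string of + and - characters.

-+-

m = 0.5, h(m) = -1.875 (−); new bracket [0.5, 1]
m = 0.75, h(m) = 1.828125 (+); new bracket [0.5, 0.75]
m = 0.625, h(m) = -0.189453 (−); new bracket [0.625, 0.75]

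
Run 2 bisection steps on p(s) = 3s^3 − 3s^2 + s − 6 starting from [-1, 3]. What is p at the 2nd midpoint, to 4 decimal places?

s = 1 gives p = -5, negative; keep [1, 3]
s = 2 gives p = 8, positive; keep [1, 2]

8.0000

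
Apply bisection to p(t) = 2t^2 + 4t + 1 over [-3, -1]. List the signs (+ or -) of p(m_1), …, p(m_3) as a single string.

midpoint -2: p = 1 > 0 → [-2, -1]
midpoint -1.5: p = -0.5 < 0 → [-2, -1.5]
midpoint -1.75: p = 0.125 > 0 → [-1.75, -1.5]

+-+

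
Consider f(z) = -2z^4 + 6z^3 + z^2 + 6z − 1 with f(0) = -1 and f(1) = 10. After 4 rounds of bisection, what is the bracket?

[0.125, 0.1875]

midpoint 0.5: f = 2.875 > 0 → [0, 0.5]
midpoint 0.25: f = 0.648438 > 0 → [0, 0.25]
midpoint 0.125: f = -0.223145 < 0 → [0.125, 0.25]
midpoint 0.1875: f = 0.1972 > 0 → [0.125, 0.1875]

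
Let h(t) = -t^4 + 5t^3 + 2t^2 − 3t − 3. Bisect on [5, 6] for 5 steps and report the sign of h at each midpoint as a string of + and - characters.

midpoint 5.5: h = -42.1875 < 0 → [5, 5.5]
midpoint 5.25: h = 0.199219 > 0 → [5.25, 5.5]
midpoint 5.375: h = -19.576416 < 0 → [5.25, 5.375]
midpoint 5.3125: h = -9.3462 < 0 → [5.25, 5.3125]
midpoint 5.28125: h = -4.4894 < 0 → [5.25, 5.28125]

-+---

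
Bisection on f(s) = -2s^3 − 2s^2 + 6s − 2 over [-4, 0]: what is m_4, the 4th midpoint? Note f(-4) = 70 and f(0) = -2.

s = -2 gives f = -6, negative; keep [-4, -2]
s = -3 gives f = 16, positive; keep [-3, -2]
s = -2.5 gives f = 1.75, positive; keep [-2.5, -2]
s = -2.25 gives f = -2.8438, negative; keep [-2.5, -2.25]

-2.25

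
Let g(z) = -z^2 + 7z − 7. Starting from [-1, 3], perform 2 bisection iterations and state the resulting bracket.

z = 1 gives g = -1, negative; keep [1, 3]
z = 2 gives g = 3, positive; keep [1, 2]

[1, 2]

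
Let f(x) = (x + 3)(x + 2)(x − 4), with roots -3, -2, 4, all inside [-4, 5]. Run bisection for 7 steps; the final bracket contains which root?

4

midpoint 0.5: f = -30.625 < 0 → [0.5, 5]
midpoint 2.75: f = -34.140625 < 0 → [2.75, 5]
midpoint 3.875: f = -5.048828 < 0 → [3.875, 5]
midpoint 4.4375: f = 20.947 > 0 → [3.875, 4.4375]
midpoint 4.15625: f = 6.8837 > 0 → [3.875, 4.15625]
midpoint 4.015625: f = 0.6594 > 0 → [3.875, 4.015625]
midpoint 3.9453125: f = -2.2582 < 0 → [3.9453125, 4.015625]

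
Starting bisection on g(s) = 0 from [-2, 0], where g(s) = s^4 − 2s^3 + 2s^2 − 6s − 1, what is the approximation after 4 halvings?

m = -1, g(m) = 10 (+); new bracket [-1, 0]
m = -0.5, g(m) = 2.8125 (+); new bracket [-0.5, 0]
m = -0.25, g(m) = 0.660156 (+); new bracket [-0.25, 0]
m = -0.125, g(m) = -0.2146 (−); new bracket [-0.25, -0.125]

-0.125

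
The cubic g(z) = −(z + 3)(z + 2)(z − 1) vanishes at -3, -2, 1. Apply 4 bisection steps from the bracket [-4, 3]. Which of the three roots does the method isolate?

z = -0.5 gives g = 5.625, positive; keep [-0.5, 3]
z = 1.25 gives g = -3.453125, negative; keep [-0.5, 1.25]
z = 0.375 gives g = 5.009766, positive; keep [0.375, 1.25]
z = 0.8125 gives g = 2.0105, positive; keep [0.8125, 1.25]

1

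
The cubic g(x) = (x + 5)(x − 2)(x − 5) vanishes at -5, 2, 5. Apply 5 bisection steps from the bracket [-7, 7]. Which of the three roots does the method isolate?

-5

g(0) = 50 > 0, so the root lies in [-7, 0]
g(-3.5) = 70.125 > 0, so the root lies in [-7, -3.5]
g(-5.25) = -18.578125 < 0, so the root lies in [-5.25, -3.5]
g(-4.375) = 37.3535 > 0, so the root lies in [-5.25, -4.375]
g(-4.8125) = 12.5339 > 0, so the root lies in [-5.25, -4.8125]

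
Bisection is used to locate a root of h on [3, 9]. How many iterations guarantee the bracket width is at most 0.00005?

17

Width after n steps is 6/2^n. Need 2^n ≥ 6/0.00005 = 120000.
2^16 = 65536 < 120000 ≤ 2^17 = 131072, so n = 17.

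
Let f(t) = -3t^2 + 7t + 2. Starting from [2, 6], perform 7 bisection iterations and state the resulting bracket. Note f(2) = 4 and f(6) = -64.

m = 4, f(m) = -18 (−); new bracket [2, 4]
m = 3, f(m) = -4 (−); new bracket [2, 3]
m = 2.5, f(m) = 0.75 (+); new bracket [2.5, 3]
m = 2.75, f(m) = -1.4375 (−); new bracket [2.5, 2.75]
m = 2.625, f(m) = -0.2969 (−); new bracket [2.5, 2.625]
m = 2.5625, f(m) = 0.2383 (+); new bracket [2.5625, 2.625]
m = 2.59375, f(m) = -0.0264 (−); new bracket [2.5625, 2.59375]

[2.5625, 2.59375]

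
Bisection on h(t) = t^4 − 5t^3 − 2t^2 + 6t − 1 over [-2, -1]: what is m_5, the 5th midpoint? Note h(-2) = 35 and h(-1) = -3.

t = -1.5 gives h = 7.4375, positive; keep [-1.5, -1]
t = -1.25 gives h = 0.582031, positive; keep [-1.25, -1]
t = -1.125 gives h = -1.560303, negative; keep [-1.25, -1.125]
t = -1.1875 gives h = -0.584, negative; keep [-1.25, -1.1875]
t = -1.21875 gives h = -0.0256, negative; keep [-1.25, -1.21875]

-1.21875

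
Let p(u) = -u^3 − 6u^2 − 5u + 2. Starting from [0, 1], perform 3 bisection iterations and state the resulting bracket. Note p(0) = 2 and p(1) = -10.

u = 0.5 gives p = -2.125, negative; keep [0, 0.5]
u = 0.25 gives p = 0.359375, positive; keep [0.25, 0.5]
u = 0.375 gives p = -0.771484, negative; keep [0.25, 0.375]

[0.25, 0.375]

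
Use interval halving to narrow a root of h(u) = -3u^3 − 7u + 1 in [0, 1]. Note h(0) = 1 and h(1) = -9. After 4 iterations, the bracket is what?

midpoint 0.5: h = -2.875 < 0 → [0, 0.5]
midpoint 0.25: h = -0.796875 < 0 → [0, 0.25]
midpoint 0.125: h = 0.119141 > 0 → [0.125, 0.25]
midpoint 0.1875: h = -0.3323 < 0 → [0.125, 0.1875]

[0.125, 0.1875]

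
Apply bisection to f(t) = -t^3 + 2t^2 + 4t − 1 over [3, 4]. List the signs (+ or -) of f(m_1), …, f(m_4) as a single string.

--+-

midpoint 3.5: f = -5.375 < 0 → [3, 3.5]
midpoint 3.25: f = -1.203125 < 0 → [3, 3.25]
midpoint 3.125: f = 0.513672 > 0 → [3.125, 3.25]
midpoint 3.1875: f = -0.3152 < 0 → [3.125, 3.1875]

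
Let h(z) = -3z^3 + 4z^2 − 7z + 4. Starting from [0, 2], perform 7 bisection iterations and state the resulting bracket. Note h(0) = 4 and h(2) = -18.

m = 1, h(m) = -2 (−); new bracket [0, 1]
m = 0.5, h(m) = 1.125 (+); new bracket [0.5, 1]
m = 0.75, h(m) = -0.265625 (−); new bracket [0.5, 0.75]
m = 0.625, h(m) = 0.4551 (+); new bracket [0.625, 0.75]
m = 0.6875, h(m) = 0.1033 (+); new bracket [0.6875, 0.75]
m = 0.71875, h(m) = -0.0788 (−); new bracket [0.6875, 0.71875]
m = 0.703125, h(m) = 0.0128 (+); new bracket [0.703125, 0.71875]

[0.703125, 0.71875]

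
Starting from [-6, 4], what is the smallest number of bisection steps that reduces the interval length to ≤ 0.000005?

Width after n steps is 10/2^n. Need 2^n ≥ 10/0.000005 = 2000000.
2^20 = 1048576 < 2000000 ≤ 2^21 = 2097152, so n = 21.

21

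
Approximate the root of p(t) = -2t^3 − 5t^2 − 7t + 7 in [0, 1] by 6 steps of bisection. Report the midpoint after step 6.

p(0.5) = 2 > 0, so the root lies in [0.5, 1]
p(0.75) = -1.90625 < 0, so the root lies in [0.5, 0.75]
p(0.625) = 0.183594 > 0, so the root lies in [0.625, 0.75]
p(0.6875) = -0.8257 < 0, so the root lies in [0.625, 0.6875]
p(0.65625) = -0.3123 < 0, so the root lies in [0.625, 0.65625]
p(0.640625) = -0.0622 < 0, so the root lies in [0.625, 0.640625]

0.640625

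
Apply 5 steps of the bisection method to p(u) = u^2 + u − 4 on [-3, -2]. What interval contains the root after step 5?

p(-2.5) = -0.25 < 0, so the root lies in [-3, -2.5]
p(-2.75) = 0.8125 > 0, so the root lies in [-2.75, -2.5]
p(-2.625) = 0.265625 > 0, so the root lies in [-2.625, -2.5]
p(-2.5625) = 0.0039 > 0, so the root lies in [-2.5625, -2.5]
p(-2.53125) = -0.124 < 0, so the root lies in [-2.5625, -2.53125]

[-2.5625, -2.53125]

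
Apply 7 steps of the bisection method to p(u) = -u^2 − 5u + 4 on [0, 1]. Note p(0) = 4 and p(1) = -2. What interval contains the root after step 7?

m = 0.5, p(m) = 1.25 (+); new bracket [0.5, 1]
m = 0.75, p(m) = -0.3125 (−); new bracket [0.5, 0.75]
m = 0.625, p(m) = 0.484375 (+); new bracket [0.625, 0.75]
m = 0.6875, p(m) = 0.0898 (+); new bracket [0.6875, 0.75]
m = 0.71875, p(m) = -0.1104 (−); new bracket [0.6875, 0.71875]
m = 0.703125, p(m) = -0.01 (−); new bracket [0.6875, 0.703125]
m = 0.6953125, p(m) = 0.04 (+); new bracket [0.6953125, 0.703125]

[0.6953125, 0.703125]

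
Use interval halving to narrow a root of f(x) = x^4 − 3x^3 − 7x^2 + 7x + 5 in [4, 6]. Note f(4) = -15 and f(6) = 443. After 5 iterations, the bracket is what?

[4.1875, 4.25]

midpoint 5: f = 115 > 0 → [4, 5]
midpoint 4.5: f = 31.4375 > 0 → [4, 4.5]
midpoint 4.25: f = 4.269531 > 0 → [4, 4.25]
midpoint 4.125: f = -6.2712 < 0 → [4.125, 4.25]
midpoint 4.1875: f = -1.2373 < 0 → [4.1875, 4.25]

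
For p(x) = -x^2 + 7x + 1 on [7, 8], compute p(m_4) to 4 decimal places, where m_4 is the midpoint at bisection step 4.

-0.3477

x = 7.5 gives p = -2.75, negative; keep [7, 7.5]
x = 7.25 gives p = -0.8125, negative; keep [7, 7.25]
x = 7.125 gives p = 0.109375, positive; keep [7.125, 7.25]
x = 7.1875 gives p = -0.3477, negative; keep [7.125, 7.1875]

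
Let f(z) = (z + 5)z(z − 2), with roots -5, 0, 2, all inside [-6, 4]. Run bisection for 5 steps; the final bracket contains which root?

midpoint -1: f = 12 > 0 → [-6, -1]
midpoint -3.5: f = 28.875 > 0 → [-6, -3.5]
midpoint -4.75: f = 8.015625 > 0 → [-6, -4.75]
midpoint -5.375: f = -14.8652 < 0 → [-5.375, -4.75]
midpoint -5.0625: f = -2.2346 < 0 → [-5.0625, -4.75]

-5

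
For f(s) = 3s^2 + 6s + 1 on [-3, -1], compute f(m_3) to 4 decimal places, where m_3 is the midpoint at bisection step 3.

-0.3125

midpoint -2: f = 1 > 0 → [-2, -1]
midpoint -1.5: f = -1.25 < 0 → [-2, -1.5]
midpoint -1.75: f = -0.3125 < 0 → [-2, -1.75]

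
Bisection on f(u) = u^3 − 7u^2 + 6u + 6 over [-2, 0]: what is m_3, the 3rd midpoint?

-0.75

u = -1 gives f = -8, negative; keep [-1, 0]
u = -0.5 gives f = 1.125, positive; keep [-1, -0.5]
u = -0.75 gives f = -2.859375, negative; keep [-0.75, -0.5]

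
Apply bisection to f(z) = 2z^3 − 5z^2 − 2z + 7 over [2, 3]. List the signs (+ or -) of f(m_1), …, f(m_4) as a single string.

midpoint 2.5: f = 2 > 0 → [2, 2.5]
midpoint 2.25: f = -0.03125 < 0 → [2.25, 2.5]
midpoint 2.375: f = 0.839844 > 0 → [2.25, 2.375]
midpoint 2.3125: f = 0.3696 > 0 → [2.25, 2.3125]

+-++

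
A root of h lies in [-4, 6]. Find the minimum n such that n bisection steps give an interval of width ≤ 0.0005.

15

Width after n steps is 10/2^n. Need 2^n ≥ 10/0.0005 = 20000.
2^14 = 16384 < 20000 ≤ 2^15 = 32768, so n = 15.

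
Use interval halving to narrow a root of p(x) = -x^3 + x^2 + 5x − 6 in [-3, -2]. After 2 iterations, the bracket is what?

[-2.5, -2.25]

p(-2.5) = 3.375 > 0, so the root lies in [-2.5, -2]
p(-2.25) = -0.796875 < 0, so the root lies in [-2.5, -2.25]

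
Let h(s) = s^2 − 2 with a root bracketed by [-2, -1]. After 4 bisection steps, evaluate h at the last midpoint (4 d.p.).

s = -1.5 gives h = 0.25, positive; keep [-1.5, -1]
s = -1.25 gives h = -0.4375, negative; keep [-1.5, -1.25]
s = -1.375 gives h = -0.109375, negative; keep [-1.5, -1.375]
s = -1.4375 gives h = 0.0664, positive; keep [-1.4375, -1.375]

0.0664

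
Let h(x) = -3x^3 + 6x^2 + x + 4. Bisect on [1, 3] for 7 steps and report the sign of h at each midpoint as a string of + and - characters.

midpoint 2: h = 6 > 0 → [2, 3]
midpoint 2.5: h = -2.875 < 0 → [2, 2.5]
midpoint 2.25: h = 2.453125 > 0 → [2.25, 2.5]
midpoint 2.375: h = 0.0293 > 0 → [2.375, 2.5]
midpoint 2.4375: h = -1.3606 < 0 → [2.375, 2.4375]
midpoint 2.40625: h = -0.6504 < 0 → [2.375, 2.40625]
midpoint 2.390625: h = -0.3067 < 0 → [2.375, 2.390625]

+-++---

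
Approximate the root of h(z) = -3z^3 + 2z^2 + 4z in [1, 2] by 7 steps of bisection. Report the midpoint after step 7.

1.5390625

z = 1.5 gives h = 0.375, positive; keep [1.5, 2]
z = 1.75 gives h = -2.953125, negative; keep [1.5, 1.75]
z = 1.625 gives h = -1.091797, negative; keep [1.5, 1.625]
z = 1.5625 gives h = -0.3113, negative; keep [1.5, 1.5625]
z = 1.53125 gives h = 0.0434, positive; keep [1.53125, 1.5625]
z = 1.546875 gives h = -0.131, negative; keep [1.53125, 1.546875]
z = 1.5390625 gives h = -0.0431, negative; keep [1.53125, 1.5390625]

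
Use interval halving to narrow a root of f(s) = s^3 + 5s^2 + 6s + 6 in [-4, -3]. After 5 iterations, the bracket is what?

s = -3.5 gives f = 3.375, positive; keep [-4, -3.5]
s = -3.75 gives f = 1.078125, positive; keep [-4, -3.75]
s = -3.875 gives f = -0.357422, negative; keep [-3.875, -3.75]
s = -3.8125 gives f = 0.3855, positive; keep [-3.875, -3.8125]
s = -3.84375 gives f = 0.0204, positive; keep [-3.875, -3.84375]

[-3.875, -3.84375]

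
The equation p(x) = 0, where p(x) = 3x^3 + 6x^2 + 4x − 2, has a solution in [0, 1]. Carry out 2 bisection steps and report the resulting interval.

midpoint 0.5: p = 1.875 > 0 → [0, 0.5]
midpoint 0.25: p = -0.578125 < 0 → [0.25, 0.5]

[0.25, 0.5]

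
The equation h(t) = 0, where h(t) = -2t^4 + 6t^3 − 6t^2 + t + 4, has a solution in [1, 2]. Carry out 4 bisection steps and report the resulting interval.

[1.8125, 1.875]

midpoint 1.5: h = 2.125 > 0 → [1.5, 2]
midpoint 1.75: h = 0.773438 > 0 → [1.75, 2]
midpoint 1.875: h = -0.387207 < 0 → [1.75, 1.875]
midpoint 1.8125: h = 0.2431 > 0 → [1.8125, 1.875]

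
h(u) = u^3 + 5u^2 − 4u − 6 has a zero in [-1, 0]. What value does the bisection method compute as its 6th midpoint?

h(-0.5) = -2.875 < 0, so the root lies in [-1, -0.5]
h(-0.75) = -0.609375 < 0, so the root lies in [-1, -0.75]
h(-0.875) = 0.658203 > 0, so the root lies in [-0.875, -0.75]
h(-0.8125) = 0.0144 > 0, so the root lies in [-0.8125, -0.75]
h(-0.78125) = -0.3001 < 0, so the root lies in [-0.8125, -0.78125]
h(-0.796875) = -0.1435 < 0, so the root lies in [-0.8125, -0.796875]

-0.796875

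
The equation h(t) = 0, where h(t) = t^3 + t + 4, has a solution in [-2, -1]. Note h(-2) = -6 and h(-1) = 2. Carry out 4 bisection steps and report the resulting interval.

t = -1.5 gives h = -0.875, negative; keep [-1.5, -1]
t = -1.25 gives h = 0.796875, positive; keep [-1.5, -1.25]
t = -1.375 gives h = 0.025391, positive; keep [-1.5, -1.375]
t = -1.4375 gives h = -0.408, negative; keep [-1.4375, -1.375]

[-1.4375, -1.375]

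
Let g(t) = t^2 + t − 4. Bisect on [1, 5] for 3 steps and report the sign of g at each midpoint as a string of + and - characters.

++-

midpoint 3: g = 8 > 0 → [1, 3]
midpoint 2: g = 2 > 0 → [1, 2]
midpoint 1.5: g = -0.25 < 0 → [1.5, 2]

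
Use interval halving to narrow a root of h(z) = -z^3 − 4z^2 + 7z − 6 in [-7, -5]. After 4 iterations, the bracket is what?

z = -6 gives h = 24, positive; keep [-6, -5]
z = -5.5 gives h = 0.875, positive; keep [-5.5, -5]
z = -5.25 gives h = -8.296875, negative; keep [-5.5, -5.25]
z = -5.375 gives h = -3.9004, negative; keep [-5.5, -5.375]

[-5.5, -5.375]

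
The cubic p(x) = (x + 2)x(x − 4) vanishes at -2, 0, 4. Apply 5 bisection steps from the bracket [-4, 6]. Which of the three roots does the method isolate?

4

m = 1, p(m) = -9 (−); new bracket [1, 6]
m = 3.5, p(m) = -9.625 (−); new bracket [3.5, 6]
m = 4.75, p(m) = 24.046875 (+); new bracket [3.5, 4.75]
m = 4.125, p(m) = 3.1582 (+); new bracket [3.5, 4.125]
m = 3.8125, p(m) = -4.155 (−); new bracket [3.8125, 4.125]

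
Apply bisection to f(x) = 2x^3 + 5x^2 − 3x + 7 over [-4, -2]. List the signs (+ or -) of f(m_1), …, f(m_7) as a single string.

+-+--+-

f(-3) = 7 > 0, so the root lies in [-4, -3]
f(-3.5) = -7 < 0, so the root lies in [-3.5, -3]
f(-3.25) = 0.90625 > 0, so the root lies in [-3.5, -3.25]
f(-3.375) = -2.8086 < 0, so the root lies in [-3.375, -3.25]
f(-3.3125) = -0.8931 < 0, so the root lies in [-3.3125, -3.25]
f(-3.28125) = 0.0209 > 0, so the root lies in [-3.3125, -3.28125]
f(-3.296875) = -0.4325 < 0, so the root lies in [-3.296875, -3.28125]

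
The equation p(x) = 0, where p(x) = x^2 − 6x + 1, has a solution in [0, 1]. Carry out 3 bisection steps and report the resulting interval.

[0.125, 0.25]

m = 0.5, p(m) = -1.75 (−); new bracket [0, 0.5]
m = 0.25, p(m) = -0.4375 (−); new bracket [0, 0.25]
m = 0.125, p(m) = 0.265625 (+); new bracket [0.125, 0.25]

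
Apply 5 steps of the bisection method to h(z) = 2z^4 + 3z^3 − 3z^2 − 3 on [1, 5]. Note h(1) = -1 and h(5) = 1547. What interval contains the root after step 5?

z = 3 gives h = 213, positive; keep [1, 3]
z = 2 gives h = 41, positive; keep [1, 2]
z = 1.5 gives h = 10.5, positive; keep [1, 1.5]
z = 1.25 gives h = 3.0547, positive; keep [1, 1.25]
z = 1.125 gives h = 0.6782, positive; keep [1, 1.125]

[1, 1.125]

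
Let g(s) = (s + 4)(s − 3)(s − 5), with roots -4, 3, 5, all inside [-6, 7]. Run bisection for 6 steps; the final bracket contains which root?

g(0.5) = 50.625 > 0, so the root lies in [-6, 0.5]
g(-2.75) = 55.703125 > 0, so the root lies in [-6, -2.75]
g(-4.375) = -25.927734 < 0, so the root lies in [-4.375, -2.75]
g(-3.5625) = 24.5837 > 0, so the root lies in [-4.375, -3.5625]
g(-3.96875) = 1.9532 > 0, so the root lies in [-4.375, -3.96875]
g(-4.171875) = -11.3059 < 0, so the root lies in [-4.171875, -3.96875]

-4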